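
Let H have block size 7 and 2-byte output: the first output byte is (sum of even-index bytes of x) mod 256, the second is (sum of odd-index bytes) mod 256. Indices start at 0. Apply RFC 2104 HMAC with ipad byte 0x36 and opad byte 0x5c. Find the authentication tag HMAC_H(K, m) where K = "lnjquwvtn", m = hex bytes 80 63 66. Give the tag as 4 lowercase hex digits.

Key "lnjquwvtn" = 6c 6e 6a 71 75 77 76 74 6e is 9 bytes > B = 7, so hash it first: H(key) = 2f ca, then zero-pad to 7 bytes: K' = 2f ca 00 00 00 00 00.
K' ⊕ ipad = 19 fc 36 36 36 36 36.  K' ⊕ opad = 73 96 5c 5c 5c 5c 5c.
Inner input = (K'⊕ipad) ∥ m = 19 fc 36 36 36 36 36 ∥ 80 63 66.
Inner hash: even-index sum = 286 mod 256 = 30; odd-index sum = 590 mod 256 = 78 → 1e 4e.
Outer input = (K'⊕opad) ∥ inner = 73 96 5c 5c 5c 5c 5c ∥ 1e 4e.
Outer hash (tag): even-index sum = 469 mod 256 = 213; odd-index sum = 364 mod 256 = 108 → d5 6c.

d56c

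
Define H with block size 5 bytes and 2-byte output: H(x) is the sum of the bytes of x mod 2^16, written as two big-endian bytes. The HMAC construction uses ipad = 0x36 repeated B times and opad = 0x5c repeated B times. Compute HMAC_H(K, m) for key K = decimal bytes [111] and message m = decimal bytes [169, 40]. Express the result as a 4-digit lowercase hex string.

Key decimal bytes [111] = 6f is 1 byte ≤ B = 5; zero-pad to 5 bytes: K' = 6f 00 00 00 00.
K' ⊕ ipad = 59 36 36 36 36.  K' ⊕ opad = 33 5c 5c 5c 5c.
Inner input = (K'⊕ipad) ∥ m = 59 36 36 36 36 ∥ a9 28.
Inner hash: sum = 89+54+54+54+54+169+40 = 514 → 02 02.
Outer input = (K'⊕opad) ∥ inner = 33 5c 5c 5c 5c ∥ 02 02.
Outer hash (tag): sum = 51+92+92+92+92+2+2 = 423 → 01 a7.

01a7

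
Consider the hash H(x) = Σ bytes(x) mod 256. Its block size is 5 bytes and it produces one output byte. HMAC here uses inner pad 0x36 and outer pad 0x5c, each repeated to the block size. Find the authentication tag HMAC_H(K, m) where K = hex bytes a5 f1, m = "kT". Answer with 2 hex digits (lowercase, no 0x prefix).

Key hex bytes a5 f1 is 2 bytes ≤ B = 5; zero-pad to 5 bytes: K' = a5 f1 00 00 00.
K' ⊕ ipad = 93 c7 36 36 36.  K' ⊕ opad = f9 ad 5c 5c 5c.
Inner input = (K'⊕ipad) ∥ m = 93 c7 36 36 36 ∥ 6b 54.
Inner hash: sum = 147+199+54+54+54+107+84 = 699; mod 256 = 187 → bb.
Outer input = (K'⊕opad) ∥ inner = f9 ad 5c 5c 5c ∥ bb.
Outer hash (tag): sum = 249+173+92+92+92+187 = 885; mod 256 = 117 → 75.

75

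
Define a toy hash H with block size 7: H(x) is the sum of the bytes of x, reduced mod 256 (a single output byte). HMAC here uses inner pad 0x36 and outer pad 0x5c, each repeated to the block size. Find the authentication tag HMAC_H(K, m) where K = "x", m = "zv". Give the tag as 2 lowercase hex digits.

Key "x" = 78 is 1 byte ≤ B = 7; zero-pad to 7 bytes: K' = 78 00 00 00 00 00 00.
K' ⊕ ipad = 4e 36 36 36 36 36 36.  K' ⊕ opad = 24 5c 5c 5c 5c 5c 5c.
Inner input = (K'⊕ipad) ∥ m = 4e 36 36 36 36 36 36 ∥ 7a 76.
Inner hash: sum = 78+54+54+54+54+54+54+122+118 = 642; mod 256 = 130 → 82.
Outer input = (K'⊕opad) ∥ inner = 24 5c 5c 5c 5c 5c 5c ∥ 82.
Outer hash (tag): sum = 36+92+92+92+92+92+92+130 = 718; mod 256 = 206 → ce.

ce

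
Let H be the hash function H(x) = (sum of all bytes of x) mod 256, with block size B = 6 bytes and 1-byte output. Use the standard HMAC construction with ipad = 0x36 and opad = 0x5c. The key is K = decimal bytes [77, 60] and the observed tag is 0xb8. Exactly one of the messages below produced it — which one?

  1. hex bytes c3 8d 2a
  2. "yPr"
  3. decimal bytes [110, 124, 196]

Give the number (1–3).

1

Key decimal bytes [77, 60] = 4d 3c is 2 bytes ≤ B = 6; zero-pad to 6 bytes: K' = 4d 3c 00 00 00 00.
K' ⊕ ipad = 7b 0a 36 36 36 36; K' ⊕ opad = 11 60 5c 5c 5c 5c.
m1: inner = H(7b 0a 36 36 36 36 c3 8d 2a) = d7; tag = H(11 60 5c 5c 5c 5c d7) = b8 ← matches
m2: inner = H(7b 0a 36 36 36 36 79 50 72) = 98; tag = H(11 60 5c 5c 5c 5c 98) = 79
m3: inner = H(7b 0a 36 36 36 36 6e 7c c4) = 0b; tag = H(11 60 5c 5c 5c 5c 0b) = ec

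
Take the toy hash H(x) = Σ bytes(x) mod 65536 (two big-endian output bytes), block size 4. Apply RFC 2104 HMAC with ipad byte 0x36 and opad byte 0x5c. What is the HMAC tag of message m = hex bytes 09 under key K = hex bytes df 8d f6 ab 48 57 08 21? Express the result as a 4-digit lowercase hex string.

022e

Key hex bytes df 8d f6 ab 48 57 08 21 is 8 bytes > B = 4, so hash it first: H(key) = 03 d5, then zero-pad to 4 bytes: K' = 03 d5 00 00.
K' ⊕ ipad = 35 e3 36 36.  K' ⊕ opad = 5f 89 5c 5c.
Inner input = (K'⊕ipad) ∥ m = 35 e3 36 36 ∥ 09.
Inner hash: sum = 53+227+54+54+9 = 397 → 01 8d.
Outer input = (K'⊕opad) ∥ inner = 5f 89 5c 5c ∥ 01 8d.
Outer hash (tag): sum = 95+137+92+92+1+141 = 558 → 02 2e.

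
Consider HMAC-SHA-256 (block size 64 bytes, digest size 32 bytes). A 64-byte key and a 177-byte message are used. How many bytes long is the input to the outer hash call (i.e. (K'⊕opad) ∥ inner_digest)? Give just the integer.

96

Key is 64 ≤ 64 bytes, zero-padded: |K'| = 64.
Outer input = (K'⊕opad) ∥ H(inner) → 64 + 32 = 96 bytes.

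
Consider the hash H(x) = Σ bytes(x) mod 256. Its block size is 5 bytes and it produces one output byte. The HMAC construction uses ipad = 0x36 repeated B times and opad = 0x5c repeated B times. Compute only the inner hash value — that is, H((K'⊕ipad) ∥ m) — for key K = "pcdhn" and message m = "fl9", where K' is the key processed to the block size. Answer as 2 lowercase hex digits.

ae

Key "pcdhn" = 70 63 64 68 6e is exactly B = 5 bytes: K' = 70 63 64 68 6e.
K' ⊕ ipad = 46 55 52 5e 58.
Inner input = 46 55 52 5e 58 ∥ 66 6c 39.
Inner hash: sum = 70+85+82+94+88+102+108+57 = 686; mod 256 = 174 → ae.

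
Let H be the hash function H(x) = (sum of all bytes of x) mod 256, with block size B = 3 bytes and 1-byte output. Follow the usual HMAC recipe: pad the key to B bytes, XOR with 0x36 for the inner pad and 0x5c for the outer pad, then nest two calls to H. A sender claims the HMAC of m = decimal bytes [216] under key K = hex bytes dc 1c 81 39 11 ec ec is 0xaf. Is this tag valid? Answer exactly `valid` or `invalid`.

Key hex bytes dc 1c 81 39 11 ec ec is 7 bytes > B = 3, so hash it first: H(key) = 9b, then zero-pad to 3 bytes: K' = 9b 00 00.
K' ⊕ ipad = ad 36 36; K' ⊕ opad = c7 5c 5c.
Inner hash: sum = 173+54+54+216 = 497; mod 256 = 241 → f1.
Outer hash (recomputed tag): sum = 199+92+92+241 = 624; mod 256 = 112 → 70.
Recomputed tag = 70; claimed = af → mismatch.

invalid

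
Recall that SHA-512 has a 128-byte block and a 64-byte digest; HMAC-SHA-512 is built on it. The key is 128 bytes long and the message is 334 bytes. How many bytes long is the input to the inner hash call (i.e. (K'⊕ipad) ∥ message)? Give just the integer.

462

Key is 128 ≤ 128 bytes, zero-padded: |K'| = 128.
Inner input = (K'⊕ipad) ∥ m → 128 + 334 = 462 bytes.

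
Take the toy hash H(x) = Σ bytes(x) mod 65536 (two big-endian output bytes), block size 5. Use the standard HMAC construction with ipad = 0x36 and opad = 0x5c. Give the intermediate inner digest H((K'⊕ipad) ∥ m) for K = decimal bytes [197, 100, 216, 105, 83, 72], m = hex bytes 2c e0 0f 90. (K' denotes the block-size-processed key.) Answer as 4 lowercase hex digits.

02b5

Key decimal bytes [197, 100, 216, 105, 83, 72] = c5 64 d8 69 53 48 is 6 bytes > B = 5, so hash it first: H(key) = 03 05, then zero-pad to 5 bytes: K' = 03 05 00 00 00.
K' ⊕ ipad = 35 33 36 36 36.
Inner input = 35 33 36 36 36 ∥ 2c e0 0f 90.
Inner hash: sum = 53+51+54+54+54+44+224+15+144 = 693 → 02 b5.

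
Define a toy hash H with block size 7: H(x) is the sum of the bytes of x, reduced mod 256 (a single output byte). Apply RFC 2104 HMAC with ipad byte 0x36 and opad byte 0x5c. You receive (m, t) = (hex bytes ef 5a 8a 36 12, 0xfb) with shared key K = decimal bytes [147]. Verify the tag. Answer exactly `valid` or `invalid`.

Key decimal bytes [147] = 93 is 1 byte ≤ B = 7; zero-pad to 7 bytes: K' = 93 00 00 00 00 00 00.
K' ⊕ ipad = a5 36 36 36 36 36 36; K' ⊕ opad = cf 5c 5c 5c 5c 5c 5c.
Inner hash: sum = 165+54+54+54+54+54+54+239+90+138+54+18 = 1028; mod 256 = 4 → 04.
Outer hash (recomputed tag): sum = 207+92+92+92+92+92+92+4 = 763; mod 256 = 251 → fb.
Recomputed tag = fb; claimed = fb → match.

valid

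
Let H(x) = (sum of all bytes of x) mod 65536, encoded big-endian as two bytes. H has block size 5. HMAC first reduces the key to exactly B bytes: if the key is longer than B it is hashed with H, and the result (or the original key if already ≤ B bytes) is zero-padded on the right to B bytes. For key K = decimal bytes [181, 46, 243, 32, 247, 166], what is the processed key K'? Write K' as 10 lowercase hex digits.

0393000000

|K| = 6 > B = 5, so first hash the key.
H(K): sum = 181+46+243+32+247+166 = 915 → 03 93.
Zero-pad H(K) = 03 93 to 5 bytes: K' = 03 93 00 00 00.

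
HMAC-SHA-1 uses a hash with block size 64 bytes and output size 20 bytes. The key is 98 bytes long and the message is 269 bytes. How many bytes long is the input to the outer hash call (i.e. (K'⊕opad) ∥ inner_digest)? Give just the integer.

84

Key is 98 > 64 bytes, so it is hashed to 20 bytes then zero-padded to 64: |K'| = 64.
Outer input = (K'⊕opad) ∥ H(inner) → 64 + 20 = 84 bytes.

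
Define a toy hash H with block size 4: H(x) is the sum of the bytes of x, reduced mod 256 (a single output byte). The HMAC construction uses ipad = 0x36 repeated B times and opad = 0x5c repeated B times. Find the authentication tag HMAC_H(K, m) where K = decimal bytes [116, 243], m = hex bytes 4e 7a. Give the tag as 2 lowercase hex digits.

ca

Key decimal bytes [116, 243] = 74 f3 is 2 bytes ≤ B = 4; zero-pad to 4 bytes: K' = 74 f3 00 00.
K' ⊕ ipad = 42 c5 36 36.  K' ⊕ opad = 28 af 5c 5c.
Inner input = (K'⊕ipad) ∥ m = 42 c5 36 36 ∥ 4e 7a.
Inner hash: sum = 66+197+54+54+78+122 = 571; mod 256 = 59 → 3b.
Outer input = (K'⊕opad) ∥ inner = 28 af 5c 5c ∥ 3b.
Outer hash (tag): sum = 40+175+92+92+59 = 458; mod 256 = 202 → ca.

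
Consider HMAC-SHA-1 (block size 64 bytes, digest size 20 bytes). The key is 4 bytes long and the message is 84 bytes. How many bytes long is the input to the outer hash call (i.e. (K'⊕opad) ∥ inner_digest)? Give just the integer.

Key is 4 ≤ 64 bytes, zero-padded: |K'| = 64.
Outer input = (K'⊕opad) ∥ H(inner) → 64 + 20 = 84 bytes.

84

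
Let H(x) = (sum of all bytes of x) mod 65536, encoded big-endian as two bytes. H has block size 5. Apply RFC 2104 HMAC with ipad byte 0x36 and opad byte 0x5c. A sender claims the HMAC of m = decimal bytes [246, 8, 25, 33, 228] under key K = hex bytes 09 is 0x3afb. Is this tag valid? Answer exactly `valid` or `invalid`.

Key hex bytes 09 is 1 byte ≤ B = 5; zero-pad to 5 bytes: K' = 09 00 00 00 00.
K' ⊕ ipad = 3f 36 36 36 36; K' ⊕ opad = 55 5c 5c 5c 5c.
Inner hash: sum = 63+54+54+54+54+246+8+25+33+228 = 819 → 03 33.
Outer hash (recomputed tag): sum = 85+92+92+92+92+3+51 = 507 → 01 fb.
Recomputed tag = 01fb; claimed = 3afb → mismatch.

invalid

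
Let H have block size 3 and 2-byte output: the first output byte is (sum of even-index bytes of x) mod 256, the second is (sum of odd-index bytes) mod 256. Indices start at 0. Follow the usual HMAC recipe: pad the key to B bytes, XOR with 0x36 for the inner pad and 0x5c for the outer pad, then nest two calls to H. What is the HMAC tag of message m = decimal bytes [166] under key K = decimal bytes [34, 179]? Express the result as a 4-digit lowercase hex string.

0539

Key decimal bytes [34, 179] = 22 b3 is 2 bytes ≤ B = 3; zero-pad to 3 bytes: K' = 22 b3 00.
K' ⊕ ipad = 14 85 36.  K' ⊕ opad = 7e ef 5c.
Inner input = (K'⊕ipad) ∥ m = 14 85 36 ∥ a6.
Inner hash: even-index sum = 74 mod 256 = 74; odd-index sum = 299 mod 256 = 43 → 4a 2b.
Outer input = (K'⊕opad) ∥ inner = 7e ef 5c ∥ 4a 2b.
Outer hash (tag): even-index sum = 261 mod 256 = 5; odd-index sum = 313 mod 256 = 57 → 05 39.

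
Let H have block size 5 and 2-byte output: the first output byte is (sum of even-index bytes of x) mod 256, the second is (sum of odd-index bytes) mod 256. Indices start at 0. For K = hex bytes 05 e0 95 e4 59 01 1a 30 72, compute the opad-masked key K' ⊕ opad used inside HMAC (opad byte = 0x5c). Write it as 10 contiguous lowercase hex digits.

23a95c5c5c

Key hex bytes 05 e0 95 e4 59 01 1a 30 72 is 9 bytes > B = 5, so hash it first: H(key) = 7f f5, then zero-pad to 5 bytes: K' = 7f f5 00 00 00.
XOR each byte with 0x5c: 7f⊕5c=23, f5⊕5c=a9, 00⊕5c=5c, 00⊕5c=5c, 00⊕5c=5c.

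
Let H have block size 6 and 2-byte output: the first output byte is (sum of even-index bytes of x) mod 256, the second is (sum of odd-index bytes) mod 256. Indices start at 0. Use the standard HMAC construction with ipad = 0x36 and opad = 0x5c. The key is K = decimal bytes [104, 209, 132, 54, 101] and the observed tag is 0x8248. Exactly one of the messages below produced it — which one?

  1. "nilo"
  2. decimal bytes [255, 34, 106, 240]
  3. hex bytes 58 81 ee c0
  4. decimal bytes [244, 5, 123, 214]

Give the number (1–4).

Key decimal bytes [104, 209, 132, 54, 101] = 68 d1 84 36 65 is 5 bytes ≤ B = 6; zero-pad to 6 bytes: K' = 68 d1 84 36 65 00.
K' ⊕ ipad = 5e e7 b2 00 53 36; K' ⊕ opad = 34 8d d8 6a 39 5c.
m1: inner = H(5e e7 b2 00 53 36 6e 69 6c 6f) = 3d f5; tag = H(34 8d d8 6a 39 5c 3d f5) = 8248 ← matches
m2: inner = H(5e e7 b2 00 53 36 ff 22 6a f0) = cc 2f; tag = H(34 8d d8 6a 39 5c cc 2f) = 1182
m3: inner = H(5e e7 b2 00 53 36 58 81 ee c0) = a9 5e; tag = H(34 8d d8 6a 39 5c a9 5e) = eeb1
m4: inner = H(5e e7 b2 00 53 36 f4 05 7b d6) = d2 f8; tag = H(34 8d d8 6a 39 5c d2 f8) = 174b

1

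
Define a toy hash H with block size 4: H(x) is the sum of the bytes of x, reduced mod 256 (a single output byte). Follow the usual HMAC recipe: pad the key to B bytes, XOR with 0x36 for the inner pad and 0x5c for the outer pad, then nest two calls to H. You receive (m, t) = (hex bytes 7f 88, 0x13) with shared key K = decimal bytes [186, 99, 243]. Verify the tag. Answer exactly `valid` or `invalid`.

Key decimal bytes [186, 99, 243] = ba 63 f3 is 3 bytes ≤ B = 4; zero-pad to 4 bytes: K' = ba 63 f3 00.
K' ⊕ ipad = 8c 55 c5 36; K' ⊕ opad = e6 3f af 5c.
Inner hash: sum = 140+85+197+54+127+136 = 739; mod 256 = 227 → e3.
Outer hash (recomputed tag): sum = 230+63+175+92+227 = 787; mod 256 = 19 → 13.
Recomputed tag = 13; claimed = 13 → match.

valid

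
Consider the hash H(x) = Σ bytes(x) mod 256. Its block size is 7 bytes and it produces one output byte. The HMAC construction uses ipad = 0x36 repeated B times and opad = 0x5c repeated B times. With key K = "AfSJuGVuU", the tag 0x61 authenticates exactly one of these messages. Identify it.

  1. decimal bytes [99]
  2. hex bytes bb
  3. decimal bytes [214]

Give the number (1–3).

1

Key "AfSJuGVuU" = 41 66 53 4a 75 47 56 75 55 is 9 bytes > B = 7, so hash it first: H(key) = 20, then zero-pad to 7 bytes: K' = 20 00 00 00 00 00 00.
K' ⊕ ipad = 16 36 36 36 36 36 36; K' ⊕ opad = 7c 5c 5c 5c 5c 5c 5c.
m1: inner = H(16 36 36 36 36 36 36 63) = bd; tag = H(7c 5c 5c 5c 5c 5c 5c bd) = 61 ← matches
m2: inner = H(16 36 36 36 36 36 36 bb) = 15; tag = H(7c 5c 5c 5c 5c 5c 5c 15) = b9
m3: inner = H(16 36 36 36 36 36 36 d6) = 30; tag = H(7c 5c 5c 5c 5c 5c 5c 30) = d4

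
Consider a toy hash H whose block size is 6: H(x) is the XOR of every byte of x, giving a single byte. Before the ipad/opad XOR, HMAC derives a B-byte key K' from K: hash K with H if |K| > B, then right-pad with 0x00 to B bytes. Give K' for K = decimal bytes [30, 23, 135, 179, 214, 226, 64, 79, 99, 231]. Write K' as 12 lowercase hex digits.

820000000000

|K| = 10 > B = 6, so first hash the key.
H(K): XOR 1e⊕17⊕87⊕b3⊕d6⊕e2⊕40⊕4f⊕63⊕e7 = 82.
Zero-pad H(K) = 82 to 6 bytes: K' = 82 00 00 00 00 00.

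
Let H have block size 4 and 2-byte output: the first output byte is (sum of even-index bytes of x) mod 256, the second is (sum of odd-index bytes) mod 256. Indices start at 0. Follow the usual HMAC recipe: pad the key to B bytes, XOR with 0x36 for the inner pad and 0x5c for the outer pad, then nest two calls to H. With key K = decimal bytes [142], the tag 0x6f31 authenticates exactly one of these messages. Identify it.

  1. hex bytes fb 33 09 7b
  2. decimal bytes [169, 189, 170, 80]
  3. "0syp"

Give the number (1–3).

Key decimal bytes [142] = 8e is 1 byte ≤ B = 4; zero-pad to 4 bytes: K' = 8e 00 00 00.
K' ⊕ ipad = b8 36 36 36; K' ⊕ opad = d2 5c 5c 5c.
m1: inner = H(b8 36 36 36 fb 33 09 7b) = f2 1a; tag = H(d2 5c 5c 5c f2 1a) = 20d2
m2: inner = H(b8 36 36 36 a9 bd aa 50) = 41 79; tag = H(d2 5c 5c 5c 41 79) = 6f31 ← matches
m3: inner = H(b8 36 36 36 30 73 79 70) = 97 4f; tag = H(d2 5c 5c 5c 97 4f) = c507

2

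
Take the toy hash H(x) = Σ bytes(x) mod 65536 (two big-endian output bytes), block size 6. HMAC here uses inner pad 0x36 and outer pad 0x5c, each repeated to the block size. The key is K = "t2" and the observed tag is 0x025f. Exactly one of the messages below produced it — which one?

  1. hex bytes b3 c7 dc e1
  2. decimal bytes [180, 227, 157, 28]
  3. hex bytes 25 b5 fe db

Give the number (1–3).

1

Key "t2" = 74 32 is 2 bytes ≤ B = 6; zero-pad to 6 bytes: K' = 74 32 00 00 00 00.
K' ⊕ ipad = 42 04 36 36 36 36; K' ⊕ opad = 28 6e 5c 5c 5c 5c.
m1: inner = H(42 04 36 36 36 36 b3 c7 dc e1) = 04 55; tag = H(28 6e 5c 5c 5c 5c 04 55) = 025f ← matches
m2: inner = H(42 04 36 36 36 36 b4 e3 9d 1c) = 03 6e; tag = H(28 6e 5c 5c 5c 5c 03 6e) = 0277
m3: inner = H(42 04 36 36 36 36 25 b5 fe db) = 03 d1; tag = H(28 6e 5c 5c 5c 5c 03 d1) = 02da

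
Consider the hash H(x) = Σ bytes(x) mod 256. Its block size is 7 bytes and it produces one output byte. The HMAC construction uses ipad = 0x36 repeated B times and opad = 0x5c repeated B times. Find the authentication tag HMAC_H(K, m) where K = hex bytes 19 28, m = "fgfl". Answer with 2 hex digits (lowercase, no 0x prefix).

Key hex bytes 19 28 is 2 bytes ≤ B = 7; zero-pad to 7 bytes: K' = 19 28 00 00 00 00 00.
K' ⊕ ipad = 2f 1e 36 36 36 36 36.  K' ⊕ opad = 45 74 5c 5c 5c 5c 5c.
Inner input = (K'⊕ipad) ∥ m = 2f 1e 36 36 36 36 36 ∥ 66 67 66 6c.
Inner hash: sum = 47+30+54+54+54+54+54+102+103+102+108 = 762; mod 256 = 250 → fa.
Outer input = (K'⊕opad) ∥ inner = 45 74 5c 5c 5c 5c 5c ∥ fa.
Outer hash (tag): sum = 69+116+92+92+92+92+92+250 = 895; mod 256 = 127 → 7f.

7f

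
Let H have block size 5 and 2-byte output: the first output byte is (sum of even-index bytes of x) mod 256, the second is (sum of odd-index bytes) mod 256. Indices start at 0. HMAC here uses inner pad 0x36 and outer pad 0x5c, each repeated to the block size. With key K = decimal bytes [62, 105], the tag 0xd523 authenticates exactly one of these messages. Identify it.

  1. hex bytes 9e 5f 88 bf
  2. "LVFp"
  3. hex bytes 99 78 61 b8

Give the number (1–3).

1

Key decimal bytes [62, 105] = 3e 69 is 2 bytes ≤ B = 5; zero-pad to 5 bytes: K' = 3e 69 00 00 00.
K' ⊕ ipad = 08 5f 36 36 36; K' ⊕ opad = 62 35 5c 5c 5c.
m1: inner = H(08 5f 36 36 36 9e 5f 88 bf) = 92 bb; tag = H(62 35 5c 5c 5c 92 bb) = d523 ← matches
m2: inner = H(08 5f 36 36 36 4c 56 46 70) = 3a 27; tag = H(62 35 5c 5c 5c 3a 27) = 41cb
m3: inner = H(08 5f 36 36 36 99 78 61 b8) = a4 8f; tag = H(62 35 5c 5c 5c a4 8f) = a935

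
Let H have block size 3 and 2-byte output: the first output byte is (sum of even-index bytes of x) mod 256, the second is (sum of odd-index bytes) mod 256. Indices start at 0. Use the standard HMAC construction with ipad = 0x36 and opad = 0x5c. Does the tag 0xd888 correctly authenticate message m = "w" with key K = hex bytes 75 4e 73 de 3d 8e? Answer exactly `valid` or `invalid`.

invalid

Key hex bytes 75 4e 73 de 3d 8e is 6 bytes > B = 3, so hash it first: H(key) = 25 ba, then zero-pad to 3 bytes: K' = 25 ba 00.
K' ⊕ ipad = 13 8c 36; K' ⊕ opad = 79 e6 5c.
Inner hash: even-index sum = 73 mod 256 = 73; odd-index sum = 259 mod 256 = 3 → 49 03.
Outer hash (recomputed tag): even-index sum = 216 mod 256 = 216; odd-index sum = 303 mod 256 = 47 → d8 2f.
Recomputed tag = d82f; claimed = d888 → mismatch.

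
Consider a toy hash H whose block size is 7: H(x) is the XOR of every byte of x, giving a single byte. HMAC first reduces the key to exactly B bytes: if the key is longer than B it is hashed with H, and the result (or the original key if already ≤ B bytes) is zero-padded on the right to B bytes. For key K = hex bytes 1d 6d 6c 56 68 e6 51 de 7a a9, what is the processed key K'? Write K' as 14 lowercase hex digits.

98000000000000

|K| = 10 > B = 7, so first hash the key.
H(K): XOR 1d⊕6d⊕6c⊕56⊕68⊕e6⊕51⊕de⊕7a⊕a9 = 98.
Zero-pad H(K) = 98 to 7 bytes: K' = 98 00 00 00 00 00 00.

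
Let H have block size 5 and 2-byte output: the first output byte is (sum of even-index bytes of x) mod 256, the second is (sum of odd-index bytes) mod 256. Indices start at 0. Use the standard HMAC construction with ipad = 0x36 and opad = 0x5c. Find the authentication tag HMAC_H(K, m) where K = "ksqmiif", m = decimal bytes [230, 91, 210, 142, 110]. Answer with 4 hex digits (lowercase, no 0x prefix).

8a63

Key "ksqmiif" = 6b 73 71 6d 69 69 66 is 7 bytes > B = 5, so hash it first: H(key) = ab 49, then zero-pad to 5 bytes: K' = ab 49 00 00 00.
K' ⊕ ipad = 9d 7f 36 36 36.  K' ⊕ opad = f7 15 5c 5c 5c.
Inner input = (K'⊕ipad) ∥ m = 9d 7f 36 36 36 ∥ e6 5b d2 8e 6e.
Inner hash: even-index sum = 498 mod 256 = 242; odd-index sum = 731 mod 256 = 219 → f2 db.
Outer input = (K'⊕opad) ∥ inner = f7 15 5c 5c 5c ∥ f2 db.
Outer hash (tag): even-index sum = 650 mod 256 = 138; odd-index sum = 355 mod 256 = 99 → 8a 63.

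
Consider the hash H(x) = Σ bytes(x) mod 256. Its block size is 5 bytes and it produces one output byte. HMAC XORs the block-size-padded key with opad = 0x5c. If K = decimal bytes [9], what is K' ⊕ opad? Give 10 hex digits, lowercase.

Key decimal bytes [9] = 09 is 1 byte ≤ B = 5; zero-pad to 5 bytes: K' = 09 00 00 00 00.
XOR each byte with 0x5c: 09⊕5c=55, 00⊕5c=5c, 00⊕5c=5c, 00⊕5c=5c, 00⊕5c=5c.

555c5c5c5c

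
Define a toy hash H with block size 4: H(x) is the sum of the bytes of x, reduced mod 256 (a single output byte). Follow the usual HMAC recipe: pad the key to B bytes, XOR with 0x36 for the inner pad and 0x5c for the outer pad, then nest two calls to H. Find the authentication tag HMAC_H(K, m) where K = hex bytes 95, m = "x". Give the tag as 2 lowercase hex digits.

Key hex bytes 95 is 1 byte ≤ B = 4; zero-pad to 4 bytes: K' = 95 00 00 00.
K' ⊕ ipad = a3 36 36 36.  K' ⊕ opad = c9 5c 5c 5c.
Inner input = (K'⊕ipad) ∥ m = a3 36 36 36 ∥ 78.
Inner hash: sum = 163+54+54+54+120 = 445; mod 256 = 189 → bd.
Outer input = (K'⊕opad) ∥ inner = c9 5c 5c 5c ∥ bd.
Outer hash (tag): sum = 201+92+92+92+189 = 666; mod 256 = 154 → 9a.

9a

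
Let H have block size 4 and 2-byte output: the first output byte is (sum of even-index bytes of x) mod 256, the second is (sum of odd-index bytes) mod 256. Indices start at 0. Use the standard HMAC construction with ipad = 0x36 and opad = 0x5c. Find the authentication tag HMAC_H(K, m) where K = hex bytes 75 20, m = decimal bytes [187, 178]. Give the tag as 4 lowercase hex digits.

Key hex bytes 75 20 is 2 bytes ≤ B = 4; zero-pad to 4 bytes: K' = 75 20 00 00.
K' ⊕ ipad = 43 16 36 36.  K' ⊕ opad = 29 7c 5c 5c.
Inner input = (K'⊕ipad) ∥ m = 43 16 36 36 ∥ bb b2.
Inner hash: even-index sum = 308 mod 256 = 52; odd-index sum = 254 mod 256 = 254 → 34 fe.
Outer input = (K'⊕opad) ∥ inner = 29 7c 5c 5c ∥ 34 fe.
Outer hash (tag): even-index sum = 185 mod 256 = 185; odd-index sum = 470 mod 256 = 214 → b9 d6.

b9d6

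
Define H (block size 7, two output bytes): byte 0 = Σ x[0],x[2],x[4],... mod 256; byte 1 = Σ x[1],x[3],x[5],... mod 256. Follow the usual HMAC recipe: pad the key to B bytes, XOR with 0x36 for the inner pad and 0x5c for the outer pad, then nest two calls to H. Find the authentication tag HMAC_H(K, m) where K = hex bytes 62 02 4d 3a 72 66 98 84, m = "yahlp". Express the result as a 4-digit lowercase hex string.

Key hex bytes 62 02 4d 3a 72 66 98 84 is 8 bytes > B = 7, so hash it first: H(key) = b9 26, then zero-pad to 7 bytes: K' = b9 26 00 00 00 00 00.
K' ⊕ ipad = 8f 10 36 36 36 36 36.  K' ⊕ opad = e5 7a 5c 5c 5c 5c 5c.
Inner input = (K'⊕ipad) ∥ m = 8f 10 36 36 36 36 36 ∥ 79 61 68 6c 70.
Inner hash: even-index sum = 510 mod 256 = 254; odd-index sum = 461 mod 256 = 205 → fe cd.
Outer input = (K'⊕opad) ∥ inner = e5 7a 5c 5c 5c 5c 5c ∥ fe cd.
Outer hash (tag): even-index sum = 710 mod 256 = 198; odd-index sum = 560 mod 256 = 48 → c6 30.

c630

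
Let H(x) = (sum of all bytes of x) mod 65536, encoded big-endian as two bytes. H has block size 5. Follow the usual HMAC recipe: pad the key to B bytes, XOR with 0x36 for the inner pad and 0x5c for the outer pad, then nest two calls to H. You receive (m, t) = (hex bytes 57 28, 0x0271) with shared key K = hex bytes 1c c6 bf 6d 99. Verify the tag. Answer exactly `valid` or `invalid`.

invalid

Key hex bytes 1c c6 bf 6d 99 is exactly B = 5 bytes: K' = 1c c6 bf 6d 99.
K' ⊕ ipad = 2a f0 89 5b af; K' ⊕ opad = 40 9a e3 31 c5.
Inner hash: sum = 42+240+137+91+175+87+40 = 812 → 03 2c.
Outer hash (recomputed tag): sum = 64+154+227+49+197+3+44 = 738 → 02 e2.
Recomputed tag = 02e2; claimed = 0271 → mismatch.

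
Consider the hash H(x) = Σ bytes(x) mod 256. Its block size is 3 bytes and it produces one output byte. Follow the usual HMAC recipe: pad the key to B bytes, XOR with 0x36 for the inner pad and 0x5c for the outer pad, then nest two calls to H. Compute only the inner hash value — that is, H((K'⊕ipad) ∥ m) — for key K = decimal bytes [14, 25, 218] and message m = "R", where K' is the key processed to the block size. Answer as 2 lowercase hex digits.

a5

Key decimal bytes [14, 25, 218] = 0e 19 da is exactly B = 3 bytes: K' = 0e 19 da.
K' ⊕ ipad = 38 2f ec.
Inner input = 38 2f ec ∥ 52.
Inner hash: sum = 56+47+236+82 = 421; mod 256 = 165 → a5.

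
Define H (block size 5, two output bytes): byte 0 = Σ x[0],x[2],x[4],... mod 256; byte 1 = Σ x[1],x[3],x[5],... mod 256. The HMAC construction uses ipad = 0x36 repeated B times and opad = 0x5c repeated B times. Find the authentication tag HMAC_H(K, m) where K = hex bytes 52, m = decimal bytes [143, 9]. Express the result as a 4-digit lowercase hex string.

Key hex bytes 52 is 1 byte ≤ B = 5; zero-pad to 5 bytes: K' = 52 00 00 00 00.
K' ⊕ ipad = 64 36 36 36 36.  K' ⊕ opad = 0e 5c 5c 5c 5c.
Inner input = (K'⊕ipad) ∥ m = 64 36 36 36 36 ∥ 8f 09.
Inner hash: even-index sum = 217 mod 256 = 217; odd-index sum = 251 mod 256 = 251 → d9 fb.
Outer input = (K'⊕opad) ∥ inner = 0e 5c 5c 5c 5c ∥ d9 fb.
Outer hash (tag): even-index sum = 449 mod 256 = 193; odd-index sum = 401 mod 256 = 145 → c1 91.

c191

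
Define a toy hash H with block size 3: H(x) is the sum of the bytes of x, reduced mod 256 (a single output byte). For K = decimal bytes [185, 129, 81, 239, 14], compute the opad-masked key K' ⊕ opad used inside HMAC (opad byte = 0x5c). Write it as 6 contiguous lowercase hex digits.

d45c5c

Key decimal bytes [185, 129, 81, 239, 14] = b9 81 51 ef 0e is 5 bytes > B = 3, so hash it first: H(key) = 88, then zero-pad to 3 bytes: K' = 88 00 00.
XOR each byte with 0x5c: 88⊕5c=d4, 00⊕5c=5c, 00⊕5c=5c.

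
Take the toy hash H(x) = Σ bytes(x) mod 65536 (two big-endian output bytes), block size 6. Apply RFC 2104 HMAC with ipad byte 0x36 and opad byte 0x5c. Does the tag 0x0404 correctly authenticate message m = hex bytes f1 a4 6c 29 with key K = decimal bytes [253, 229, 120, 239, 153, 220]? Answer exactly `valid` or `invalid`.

valid

Key decimal bytes [253, 229, 120, 239, 153, 220] = fd e5 78 ef 99 dc is exactly B = 6 bytes: K' = fd e5 78 ef 99 dc.
K' ⊕ ipad = cb d3 4e d9 af ea; K' ⊕ opad = a1 b9 24 b3 c5 80.
Inner hash: sum = 203+211+78+217+175+234+241+164+108+41 = 1672 → 06 88.
Outer hash (recomputed tag): sum = 161+185+36+179+197+128+6+136 = 1028 → 04 04.
Recomputed tag = 0404; claimed = 0404 → match.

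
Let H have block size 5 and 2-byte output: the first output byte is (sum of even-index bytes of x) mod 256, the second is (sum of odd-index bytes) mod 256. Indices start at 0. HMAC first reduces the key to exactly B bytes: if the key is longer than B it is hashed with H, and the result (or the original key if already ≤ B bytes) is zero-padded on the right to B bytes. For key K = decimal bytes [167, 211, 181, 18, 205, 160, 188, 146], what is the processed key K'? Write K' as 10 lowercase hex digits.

|K| = 8 > B = 5, so first hash the key.
H(K): even-index sum = 741 mod 256 = 229; odd-index sum = 535 mod 256 = 23 → e5 17.
Zero-pad H(K) = e5 17 to 5 bytes: K' = e5 17 00 00 00.

e517000000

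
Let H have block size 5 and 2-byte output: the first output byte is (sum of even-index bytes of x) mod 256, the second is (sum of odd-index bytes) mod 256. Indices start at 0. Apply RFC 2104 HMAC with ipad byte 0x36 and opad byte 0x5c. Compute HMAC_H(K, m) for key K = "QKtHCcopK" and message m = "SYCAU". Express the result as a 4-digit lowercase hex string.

c790

Key "QKtHCcopK" = 51 4b 74 48 43 63 6f 70 4b is 9 bytes > B = 5, so hash it first: H(key) = c2 66, then zero-pad to 5 bytes: K' = c2 66 00 00 00.
K' ⊕ ipad = f4 50 36 36 36.  K' ⊕ opad = 9e 3a 5c 5c 5c.
Inner input = (K'⊕ipad) ∥ m = f4 50 36 36 36 ∥ 53 59 43 41 55.
Inner hash: even-index sum = 506 mod 256 = 250; odd-index sum = 369 mod 256 = 113 → fa 71.
Outer input = (K'⊕opad) ∥ inner = 9e 3a 5c 5c 5c ∥ fa 71.
Outer hash (tag): even-index sum = 455 mod 256 = 199; odd-index sum = 400 mod 256 = 144 → c7 90.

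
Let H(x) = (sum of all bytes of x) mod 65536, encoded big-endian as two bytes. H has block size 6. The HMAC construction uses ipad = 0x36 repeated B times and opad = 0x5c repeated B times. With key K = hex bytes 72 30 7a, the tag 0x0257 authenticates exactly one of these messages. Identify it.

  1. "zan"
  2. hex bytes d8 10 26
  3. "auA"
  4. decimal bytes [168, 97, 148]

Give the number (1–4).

Key hex bytes 72 30 7a is 3 bytes ≤ B = 6; zero-pad to 6 bytes: K' = 72 30 7a 00 00 00.
K' ⊕ ipad = 44 06 4c 36 36 36; K' ⊕ opad = 2e 6c 26 5c 5c 5c.
m1: inner = H(44 06 4c 36 36 36 7a 61 6e) = 02 81; tag = H(2e 6c 26 5c 5c 5c 02 81) = 0257 ← matches
m2: inner = H(44 06 4c 36 36 36 d8 10 26) = 02 46; tag = H(2e 6c 26 5c 5c 5c 02 46) = 021c
m3: inner = H(44 06 4c 36 36 36 61 75 41) = 02 4f; tag = H(2e 6c 26 5c 5c 5c 02 4f) = 0225
m4: inner = H(44 06 4c 36 36 36 a8 61 94) = 02 d5; tag = H(2e 6c 26 5c 5c 5c 02 d5) = 02ab

1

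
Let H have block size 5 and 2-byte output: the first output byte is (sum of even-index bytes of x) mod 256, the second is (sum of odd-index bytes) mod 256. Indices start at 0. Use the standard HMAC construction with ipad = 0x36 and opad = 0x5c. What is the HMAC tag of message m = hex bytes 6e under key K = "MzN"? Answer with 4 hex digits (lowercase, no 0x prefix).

6fab

Key "MzN" = 4d 7a 4e is 3 bytes ≤ B = 5; zero-pad to 5 bytes: K' = 4d 7a 4e 00 00.
K' ⊕ ipad = 7b 4c 78 36 36.  K' ⊕ opad = 11 26 12 5c 5c.
Inner input = (K'⊕ipad) ∥ m = 7b 4c 78 36 36 ∥ 6e.
Inner hash: even-index sum = 297 mod 256 = 41; odd-index sum = 240 mod 256 = 240 → 29 f0.
Outer input = (K'⊕opad) ∥ inner = 11 26 12 5c 5c ∥ 29 f0.
Outer hash (tag): even-index sum = 367 mod 256 = 111; odd-index sum = 171 mod 256 = 171 → 6f ab.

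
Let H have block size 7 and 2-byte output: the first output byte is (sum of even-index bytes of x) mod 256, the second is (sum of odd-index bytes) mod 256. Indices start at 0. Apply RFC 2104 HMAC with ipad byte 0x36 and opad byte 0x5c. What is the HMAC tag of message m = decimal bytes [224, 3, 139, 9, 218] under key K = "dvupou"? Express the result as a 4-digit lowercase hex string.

Key "dvupou" = 64 76 75 70 6f 75 is 6 bytes ≤ B = 7; zero-pad to 7 bytes: K' = 64 76 75 70 6f 75 00.
K' ⊕ ipad = 52 40 43 46 59 43 36.  K' ⊕ opad = 38 2a 29 2c 33 29 5c.
Inner input = (K'⊕ipad) ∥ m = 52 40 43 46 59 43 36 ∥ e0 03 8b 09 da.
Inner hash: even-index sum = 304 mod 256 = 48; odd-index sum = 782 mod 256 = 14 → 30 0e.
Outer input = (K'⊕opad) ∥ inner = 38 2a 29 2c 33 29 5c ∥ 30 0e.
Outer hash (tag): even-index sum = 254 mod 256 = 254; odd-index sum = 175 mod 256 = 175 → fe af.

feaf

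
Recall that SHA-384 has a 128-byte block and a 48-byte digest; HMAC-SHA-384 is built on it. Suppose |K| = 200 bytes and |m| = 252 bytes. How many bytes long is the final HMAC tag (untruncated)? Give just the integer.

48

The tag is one SHA-384 digest: 48 bytes.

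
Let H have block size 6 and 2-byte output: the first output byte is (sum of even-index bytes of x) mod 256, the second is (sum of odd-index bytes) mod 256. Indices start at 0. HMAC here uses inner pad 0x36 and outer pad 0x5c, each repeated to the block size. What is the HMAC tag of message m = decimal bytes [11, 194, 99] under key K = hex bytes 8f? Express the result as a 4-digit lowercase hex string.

1e78

Key hex bytes 8f is 1 byte ≤ B = 6; zero-pad to 6 bytes: K' = 8f 00 00 00 00 00.
K' ⊕ ipad = b9 36 36 36 36 36.  K' ⊕ opad = d3 5c 5c 5c 5c 5c.
Inner input = (K'⊕ipad) ∥ m = b9 36 36 36 36 36 ∥ 0b c2 63.
Inner hash: even-index sum = 403 mod 256 = 147; odd-index sum = 356 mod 256 = 100 → 93 64.
Outer input = (K'⊕opad) ∥ inner = d3 5c 5c 5c 5c 5c ∥ 93 64.
Outer hash (tag): even-index sum = 542 mod 256 = 30; odd-index sum = 376 mod 256 = 120 → 1e 78.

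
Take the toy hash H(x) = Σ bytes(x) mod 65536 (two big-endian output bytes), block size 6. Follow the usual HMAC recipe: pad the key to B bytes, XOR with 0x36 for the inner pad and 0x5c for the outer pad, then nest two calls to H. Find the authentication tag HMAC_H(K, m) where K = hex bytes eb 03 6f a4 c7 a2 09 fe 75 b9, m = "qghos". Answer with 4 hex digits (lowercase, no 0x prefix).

Key hex bytes eb 03 6f a4 c7 a2 09 fe 75 b9 is 10 bytes > B = 6, so hash it first: H(key) = 05 9f, then zero-pad to 6 bytes: K' = 05 9f 00 00 00 00.
K' ⊕ ipad = 33 a9 36 36 36 36.  K' ⊕ opad = 59 c3 5c 5c 5c 5c.
Inner input = (K'⊕ipad) ∥ m = 33 a9 36 36 36 36 ∥ 71 67 68 6f 73.
Inner hash: sum = 51+169+54+54+54+54+113+103+104+111+115 = 982 → 03 d6.
Outer input = (K'⊕opad) ∥ inner = 59 c3 5c 5c 5c 5c ∥ 03 d6.
Outer hash (tag): sum = 89+195+92+92+92+92+3+214 = 869 → 03 65.

0365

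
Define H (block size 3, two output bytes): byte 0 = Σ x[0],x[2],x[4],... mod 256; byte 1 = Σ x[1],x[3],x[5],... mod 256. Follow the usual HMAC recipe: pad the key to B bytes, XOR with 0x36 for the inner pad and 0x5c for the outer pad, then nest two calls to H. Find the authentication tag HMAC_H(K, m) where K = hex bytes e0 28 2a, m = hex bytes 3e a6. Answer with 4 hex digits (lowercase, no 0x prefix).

8e0c

Key hex bytes e0 28 2a is exactly B = 3 bytes: K' = e0 28 2a.
K' ⊕ ipad = d6 1e 1c.  K' ⊕ opad = bc 74 76.
Inner input = (K'⊕ipad) ∥ m = d6 1e 1c ∥ 3e a6.
Inner hash: even-index sum = 408 mod 256 = 152; odd-index sum = 92 mod 256 = 92 → 98 5c.
Outer input = (K'⊕opad) ∥ inner = bc 74 76 ∥ 98 5c.
Outer hash (tag): even-index sum = 398 mod 256 = 142; odd-index sum = 268 mod 256 = 12 → 8e 0c.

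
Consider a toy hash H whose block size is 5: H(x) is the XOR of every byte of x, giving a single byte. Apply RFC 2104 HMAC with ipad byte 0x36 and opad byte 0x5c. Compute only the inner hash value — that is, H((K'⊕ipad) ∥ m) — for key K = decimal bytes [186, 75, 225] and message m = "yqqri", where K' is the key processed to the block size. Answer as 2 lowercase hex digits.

44

Key decimal bytes [186, 75, 225] = ba 4b e1 is 3 bytes ≤ B = 5; zero-pad to 5 bytes: K' = ba 4b e1 00 00.
K' ⊕ ipad = 8c 7d d7 36 36.
Inner input = 8c 7d d7 36 36 ∥ 79 71 71 72 69.
Inner hash: XOR 8c⊕7d⊕d7⊕36⊕36⊕79⊕71⊕71⊕72⊕69 = 44.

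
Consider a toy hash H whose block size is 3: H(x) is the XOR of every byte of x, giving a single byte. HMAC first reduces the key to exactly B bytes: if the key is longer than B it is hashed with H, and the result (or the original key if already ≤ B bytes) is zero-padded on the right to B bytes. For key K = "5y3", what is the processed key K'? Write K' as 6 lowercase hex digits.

Key "5y3" = 35 79 33 is exactly B = 3 bytes: K' = 35 79 33.

357933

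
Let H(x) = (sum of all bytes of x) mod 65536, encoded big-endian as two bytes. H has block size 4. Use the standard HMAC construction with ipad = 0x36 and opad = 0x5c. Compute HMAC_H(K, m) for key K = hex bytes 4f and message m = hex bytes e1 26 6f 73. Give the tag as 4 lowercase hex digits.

Key hex bytes 4f is 1 byte ≤ B = 4; zero-pad to 4 bytes: K' = 4f 00 00 00.
K' ⊕ ipad = 79 36 36 36.  K' ⊕ opad = 13 5c 5c 5c.
Inner input = (K'⊕ipad) ∥ m = 79 36 36 36 ∥ e1 26 6f 73.
Inner hash: sum = 121+54+54+54+225+38+111+115 = 772 → 03 04.
Outer input = (K'⊕opad) ∥ inner = 13 5c 5c 5c ∥ 03 04.
Outer hash (tag): sum = 19+92+92+92+3+4 = 302 → 01 2e.

012e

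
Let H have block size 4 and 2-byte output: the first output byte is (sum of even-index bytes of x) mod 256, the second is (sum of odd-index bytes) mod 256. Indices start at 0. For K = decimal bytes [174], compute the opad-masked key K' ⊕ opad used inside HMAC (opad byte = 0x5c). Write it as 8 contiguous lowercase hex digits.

Key decimal bytes [174] = ae is 1 byte ≤ B = 4; zero-pad to 4 bytes: K' = ae 00 00 00.
XOR each byte with 0x5c: ae⊕5c=f2, 00⊕5c=5c, 00⊕5c=5c, 00⊕5c=5c.

f25c5c5c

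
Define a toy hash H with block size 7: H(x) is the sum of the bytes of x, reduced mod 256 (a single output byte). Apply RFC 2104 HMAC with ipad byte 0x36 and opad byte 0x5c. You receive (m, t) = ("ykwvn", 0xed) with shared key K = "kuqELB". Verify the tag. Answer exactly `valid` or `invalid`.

Key "kuqELB" = 6b 75 71 45 4c 42 is 6 bytes ≤ B = 7; zero-pad to 7 bytes: K' = 6b 75 71 45 4c 42 00.
K' ⊕ ipad = 5d 43 47 73 7a 74 36; K' ⊕ opad = 37 29 2d 19 10 1e 5c.
Inner hash: sum = 93+67+71+115+122+116+54+121+107+119+118+110 = 1213; mod 256 = 189 → bd.
Outer hash (recomputed tag): sum = 55+41+45+25+16+30+92+189 = 493; mod 256 = 237 → ed.
Recomputed tag = ed; claimed = ed → match.

valid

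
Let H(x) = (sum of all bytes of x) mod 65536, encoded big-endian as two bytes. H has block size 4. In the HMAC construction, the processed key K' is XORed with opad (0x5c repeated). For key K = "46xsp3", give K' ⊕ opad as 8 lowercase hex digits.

Key "46xsp3" = 34 36 78 73 70 33 is 6 bytes > B = 4, so hash it first: H(key) = 01 f8, then zero-pad to 4 bytes: K' = 01 f8 00 00.
XOR each byte with 0x5c: 01⊕5c=5d, f8⊕5c=a4, 00⊕5c=5c, 00⊕5c=5c.

5da45c5c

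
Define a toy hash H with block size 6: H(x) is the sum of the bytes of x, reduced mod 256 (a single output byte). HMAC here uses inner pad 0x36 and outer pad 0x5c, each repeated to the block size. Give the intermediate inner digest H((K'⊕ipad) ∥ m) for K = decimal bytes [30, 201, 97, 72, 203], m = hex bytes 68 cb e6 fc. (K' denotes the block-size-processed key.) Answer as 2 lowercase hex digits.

44

Key decimal bytes [30, 201, 97, 72, 203] = 1e c9 61 48 cb is 5 bytes ≤ B = 6; zero-pad to 6 bytes: K' = 1e c9 61 48 cb 00.
K' ⊕ ipad = 28 ff 57 7e fd 36.
Inner input = 28 ff 57 7e fd 36 ∥ 68 cb e6 fc.
Inner hash: sum = 40+255+87+126+253+54+104+203+230+252 = 1604; mod 256 = 68 → 44.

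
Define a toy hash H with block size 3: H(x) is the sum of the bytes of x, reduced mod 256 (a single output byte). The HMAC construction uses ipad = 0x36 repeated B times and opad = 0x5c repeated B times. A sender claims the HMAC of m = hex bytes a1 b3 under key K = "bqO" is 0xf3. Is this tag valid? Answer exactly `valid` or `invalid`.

Key "bqO" = 62 71 4f is exactly B = 3 bytes: K' = 62 71 4f.
K' ⊕ ipad = 54 47 79; K' ⊕ opad = 3e 2d 13.
Inner hash: sum = 84+71+121+161+179 = 616; mod 256 = 104 → 68.
Outer hash (recomputed tag): sum = 62+45+19+104 = 230 → e6.
Recomputed tag = e6; claimed = f3 → mismatch.

invalid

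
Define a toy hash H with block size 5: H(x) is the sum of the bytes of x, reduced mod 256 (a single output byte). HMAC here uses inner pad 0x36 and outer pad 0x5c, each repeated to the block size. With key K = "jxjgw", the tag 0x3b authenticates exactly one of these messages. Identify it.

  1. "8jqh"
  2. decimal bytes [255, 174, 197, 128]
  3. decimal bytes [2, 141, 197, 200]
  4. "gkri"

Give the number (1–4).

4

Key "jxjgw" = 6a 78 6a 67 77 is exactly B = 5 bytes: K' = 6a 78 6a 67 77.
K' ⊕ ipad = 5c 4e 5c 51 41; K' ⊕ opad = 36 24 36 3b 2b.
m1: inner = H(5c 4e 5c 51 41 38 6a 71 68) = 13; tag = H(36 24 36 3b 2b 13) = 09
m2: inner = H(5c 4e 5c 51 41 ff ae c5 80) = 8a; tag = H(36 24 36 3b 2b 8a) = 80
m3: inner = H(5c 4e 5c 51 41 02 8d c5 c8) = b4; tag = H(36 24 36 3b 2b b4) = aa
m4: inner = H(5c 4e 5c 51 41 67 6b 72 69) = 45; tag = H(36 24 36 3b 2b 45) = 3b ← matches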